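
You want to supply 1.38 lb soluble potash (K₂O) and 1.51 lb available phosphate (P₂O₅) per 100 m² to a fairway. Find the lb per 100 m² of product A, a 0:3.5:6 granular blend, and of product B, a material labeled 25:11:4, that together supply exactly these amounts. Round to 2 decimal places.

17.58 lb product A, 8.13 lb product B

With a, b = lb per 100 m² of product A and product B:
K₂O: 0.06·a + 0.04·b = 1.38
P₂O₅: 0.035·a + 0.11·b = 1.51
Eliminate b: (row1) − 0.04/0.11·(row2) → 0.0472727·a = 0.830909, so a = 17.5769.
Then b = (1.51 − 0.035·17.5769) / 0.11 = 8.13462.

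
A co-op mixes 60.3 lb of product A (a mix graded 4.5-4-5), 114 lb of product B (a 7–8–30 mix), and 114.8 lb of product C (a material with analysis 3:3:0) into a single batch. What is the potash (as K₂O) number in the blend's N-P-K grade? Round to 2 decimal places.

Total mass = 60.3 + 114 + 114.8 = 289.1 lb.
K₂O mass = 5%×60.3 + 30%×114 + 0%×114.8 = 37.215 lb.
% K₂O = 37.215 / 289.1 = 12.8727%.

12.87% K₂O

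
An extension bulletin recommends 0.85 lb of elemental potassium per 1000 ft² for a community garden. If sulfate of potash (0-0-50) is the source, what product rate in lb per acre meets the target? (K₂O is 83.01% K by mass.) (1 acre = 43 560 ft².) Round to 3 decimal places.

89.209 lb of product per acre

As K₂O: 0.85 / 0.8301 = 1.02397 lb per 1000 ft².
Product per 1000 ft² = 1.02397 / 50% = 2.04795 lb.
Convert to per acre: 2.04795 × 43.56 = 89.2085 lb.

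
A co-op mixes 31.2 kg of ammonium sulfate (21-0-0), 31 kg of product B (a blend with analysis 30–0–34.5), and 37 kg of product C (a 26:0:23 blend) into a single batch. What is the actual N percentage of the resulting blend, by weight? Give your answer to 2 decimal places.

Total mass = 31.2 + 31 + 37 = 99.2 kg.
N mass = 21%×31.2 + 30%×31 + 26%×37 = 25.472 kg.
% N = 25.472 / 99.2 = 25.6774%.

25.68% N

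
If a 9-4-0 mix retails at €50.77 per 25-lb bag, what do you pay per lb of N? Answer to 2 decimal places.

N in bag = 25 × 9% = 2.25 lb.
Cost per lb N = €50.77 / 2.25 = €22.5644.

€22.56 per lb N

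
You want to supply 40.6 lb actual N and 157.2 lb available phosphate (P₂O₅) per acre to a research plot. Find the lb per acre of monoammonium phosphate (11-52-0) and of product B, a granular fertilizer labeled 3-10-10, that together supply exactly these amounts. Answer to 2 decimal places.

Let a = lb of monoammonium phosphate, b = lb of product B (per acre).
N: 0.11·a + 0.03·b = 40.6
P₂O₅: 0.52·a + 0.1·b = 157.2
Eliminate b: (row1) − 0.03/0.1·(row2) → -0.046·a = -6.56, so a = 142.609.
Then b = (157.2 − 0.52·142.609) / 0.1 = 830.4348.

142.61 lb monoammonium phosphate, 830.43 lb product B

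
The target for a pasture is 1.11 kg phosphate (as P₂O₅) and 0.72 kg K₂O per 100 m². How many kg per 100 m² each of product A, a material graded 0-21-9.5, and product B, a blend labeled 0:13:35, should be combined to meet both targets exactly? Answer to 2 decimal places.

With a, b = kg per 100 m² of product A and product B:
P₂O₅: 0.21·a + 0.13·b = 1.11
K₂O: 0.095·a + 0.35·b = 0.72
Eliminate a: (row1) − 0.21/0.095·(row2) → -0.643684·b = -0.481579, so b = 0.74816.
Back-substitute: a = (1.11 − 0.13·0.74816) / 0.21 = 4.82257.

4.82 kg product A, 0.75 kg product B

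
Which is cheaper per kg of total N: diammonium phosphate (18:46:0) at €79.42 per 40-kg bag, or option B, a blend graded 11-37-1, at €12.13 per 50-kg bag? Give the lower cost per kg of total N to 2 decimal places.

€2.21 per kg N (option B)

diammonium phosphate: N per bag = 40 × 18% = 7.2 kg; cost = 79.42 / 7.2 = €11.0306/kg N.
option B: N per bag = 50 × 11% = 5.5 kg; cost = 12.13 / 5.5 = €2.2055/kg N.
option B is cheaper.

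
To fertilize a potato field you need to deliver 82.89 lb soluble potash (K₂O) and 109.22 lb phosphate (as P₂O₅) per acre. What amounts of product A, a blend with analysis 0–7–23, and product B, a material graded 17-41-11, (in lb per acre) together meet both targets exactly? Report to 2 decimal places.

With a, b = lb per acre of product A and product B:
K₂O: 0.23·a + 0.11·b = 82.89
P₂O₅: 0.07·a + 0.41·b = 109.22
From row1: a = (82.89 − 0.11·b) / 0.23.
Into row2: 0.07·(82.89 − 0.11·b)/0.23 + 0.41·b = 109.22 → b = 223.075, a = 253.703.

253.70 lb product A, 223.08 lb product B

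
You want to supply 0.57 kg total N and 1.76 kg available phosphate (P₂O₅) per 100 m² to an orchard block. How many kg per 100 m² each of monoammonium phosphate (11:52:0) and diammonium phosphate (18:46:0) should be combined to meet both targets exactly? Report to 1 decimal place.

Let a = kg of monoammonium phosphate, b = kg of diammonium phosphate (per 100 m²).
N: 0.11·a + 0.18·b = 0.57
P₂O₅: 0.52·a + 0.46·b = 1.76
Eliminate b: (row1) − 0.18/0.46·(row2) → -0.0934783·a = -0.118696, so a = 1.26977.
Then b = (1.76 − 0.52·1.26977) / 0.46 = 2.3907.

1.3 kg monoammonium phosphate, 2.4 kg diammonium phosphate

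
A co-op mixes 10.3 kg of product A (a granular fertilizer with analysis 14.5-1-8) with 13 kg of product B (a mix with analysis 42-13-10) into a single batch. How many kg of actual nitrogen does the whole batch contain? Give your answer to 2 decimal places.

6.95 kg N

N mass = 14.5%×10.3 + 42%×13 = 6.9535 kg.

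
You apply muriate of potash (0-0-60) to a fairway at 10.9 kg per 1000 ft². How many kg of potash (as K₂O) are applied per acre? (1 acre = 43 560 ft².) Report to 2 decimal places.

284.88 kg K₂O per acre

K₂O per 1000 ft² = 10.9 × 60% = 6.54 kg.
Convert to per acre: 6.54 × 43.56 = 284.882 kg.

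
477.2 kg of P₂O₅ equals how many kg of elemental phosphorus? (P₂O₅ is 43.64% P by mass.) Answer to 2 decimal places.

208.25 kg P

P = 477.2 × 0.4364 = 208.2501 kg.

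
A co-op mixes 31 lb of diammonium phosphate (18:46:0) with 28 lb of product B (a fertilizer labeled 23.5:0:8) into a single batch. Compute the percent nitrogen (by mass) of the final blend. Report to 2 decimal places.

Total mass = 31 + 28 = 59 lb.
N mass = 18%×31 + 23.5%×28 = 12.16 lb.
% N = 12.16 / 59 = 20.6102%.

20.61% N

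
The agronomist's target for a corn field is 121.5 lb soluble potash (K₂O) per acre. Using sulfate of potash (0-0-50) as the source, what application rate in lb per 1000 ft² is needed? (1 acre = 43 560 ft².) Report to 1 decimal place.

Product per acre = 121.5 / 50% = 243 lb.
Convert to per 1000 ft²: 243 × 0.0229568 = 5.57851 lb.

5.6 lb of product per thousand sq ft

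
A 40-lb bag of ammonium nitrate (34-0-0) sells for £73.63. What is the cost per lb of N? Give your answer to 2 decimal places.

N in bag = 40 × 34% = 13.6 lb.
Cost per lb N = £73.63 / 13.6 = £5.4140.

£5.41 per lb N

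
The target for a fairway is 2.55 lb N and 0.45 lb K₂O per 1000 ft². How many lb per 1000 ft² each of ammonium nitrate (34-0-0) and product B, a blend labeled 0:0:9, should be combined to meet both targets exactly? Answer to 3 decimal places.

7.500 lb ammonium nitrate, 5.000 lb product B

Per-1000 ft² balance (a = ammonium nitrate, b = product B):
N: 0.34·a + 0·b = 2.55
K₂O: 0·a + 0.09·b = 0.45
Solving simultaneously: a = 7.5, b = 5.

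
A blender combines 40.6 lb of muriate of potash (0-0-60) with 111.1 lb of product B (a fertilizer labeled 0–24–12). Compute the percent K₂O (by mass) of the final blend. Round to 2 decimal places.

Total mass = 40.6 + 111.1 = 151.7 lb.
K₂O mass = 60%×40.6 + 12%×111.1 = 37.692 lb.
% K₂O = 37.692 / 151.7 = 24.8464%.

24.85% K₂O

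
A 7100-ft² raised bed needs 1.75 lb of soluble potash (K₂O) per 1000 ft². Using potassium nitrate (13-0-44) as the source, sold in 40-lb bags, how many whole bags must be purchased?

1 bags

Product per 1000 ft² = 1.75 / 44% = 3.97727 lb.
Total product = 3.97727 × 7100 / 1000 = 28.2386 lb.
Bags = ⌈28.2386 / 40⌉ = 1.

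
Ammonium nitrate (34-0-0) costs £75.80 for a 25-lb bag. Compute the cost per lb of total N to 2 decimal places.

N in bag = 25 × 34% = 8.5 lb.
Cost per lb N = £75.80 / 8.5 = £8.9176.

£8.92 per lb N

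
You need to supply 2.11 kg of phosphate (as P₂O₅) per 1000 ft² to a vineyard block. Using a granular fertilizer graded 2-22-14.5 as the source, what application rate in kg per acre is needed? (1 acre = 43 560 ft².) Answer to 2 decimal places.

Product per 1000 ft² = 2.11 / 22% = 9.59091 kg.
Convert to per acre: 9.59091 × 43.56 = 417.78 kg.

417.78 kg of product per acre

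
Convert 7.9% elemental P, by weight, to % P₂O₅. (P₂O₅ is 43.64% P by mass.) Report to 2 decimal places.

18.10% P₂O₅

%P₂O₅ = 7.9 / 0.4364 = 18.1027%.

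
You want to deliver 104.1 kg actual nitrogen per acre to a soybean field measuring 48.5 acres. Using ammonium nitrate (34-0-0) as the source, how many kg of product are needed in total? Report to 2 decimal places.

Product per acre = 104.1 / 34% = 306.176 kg.
Total product = 306.176 × 48.5 = 14849.559 kg.

14849.56 kg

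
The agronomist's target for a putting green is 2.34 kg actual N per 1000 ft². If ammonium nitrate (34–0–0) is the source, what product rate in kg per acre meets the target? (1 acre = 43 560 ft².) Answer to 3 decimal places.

Product per 1000 ft² = 2.34 / 34% = 6.88235 kg.
Convert to per acre: 6.88235 × 43.56 = 299.7953 kg.

299.795 kg of product per acre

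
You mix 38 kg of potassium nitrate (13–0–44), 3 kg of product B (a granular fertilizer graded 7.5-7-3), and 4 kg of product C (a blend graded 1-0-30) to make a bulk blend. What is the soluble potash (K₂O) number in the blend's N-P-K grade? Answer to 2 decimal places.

Total mass = 38 + 3 + 4 = 45 kg.
K₂O mass = 44%×38 + 3%×3 + 30%×4 = 18.01 kg.
% K₂O = 18.01 / 45 = 40.0222%.

40.02% K₂O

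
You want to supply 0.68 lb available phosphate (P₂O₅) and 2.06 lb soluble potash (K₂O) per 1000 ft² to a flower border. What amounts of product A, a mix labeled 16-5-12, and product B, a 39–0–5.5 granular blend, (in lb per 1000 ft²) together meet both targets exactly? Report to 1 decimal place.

With a, b = lb per 1000 ft² of product A and product B:
P₂O₅: 0.05·a + 0·b = 0.68
K₂O: 0.12·a + 0.055·b = 2.06
Eliminate b: (row1) − 0/0.055·(row2) → 0.05·a = 0.68, so a = 13.6.
Then b = (2.06 − 0.12·13.6) / 0.055 = 7.78182.

13.6 lb product A, 7.8 lb product B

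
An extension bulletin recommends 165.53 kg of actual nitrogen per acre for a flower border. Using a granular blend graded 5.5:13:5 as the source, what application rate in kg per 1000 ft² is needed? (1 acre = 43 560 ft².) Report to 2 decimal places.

Product per acre = 165.53 / 5.5% = 3009.64 kg.
Convert to per 1000 ft²: 3009.64 × 0.0229568 = 69.0917 kg.

69.09 kg of product per thousand sq ft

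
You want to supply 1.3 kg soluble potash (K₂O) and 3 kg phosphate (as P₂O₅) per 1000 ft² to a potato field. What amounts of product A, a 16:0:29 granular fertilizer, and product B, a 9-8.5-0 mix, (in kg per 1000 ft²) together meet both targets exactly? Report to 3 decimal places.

Let a = kg of product A, b = kg of product B (per 1000 ft²).
K₂O: 0.29·a + 0·b = 1.3
P₂O₅: 0·a + 0.085·b = 3
Solving simultaneously: a = 4.48276, b = 35.2941.

4.483 kg product A, 35.294 kg product B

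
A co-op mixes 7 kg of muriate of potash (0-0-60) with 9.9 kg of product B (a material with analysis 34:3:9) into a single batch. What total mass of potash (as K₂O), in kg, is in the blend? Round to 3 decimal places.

K₂O mass = 60%×7 + 9%×9.9 = 5.091 kg.

5.091 kg K₂O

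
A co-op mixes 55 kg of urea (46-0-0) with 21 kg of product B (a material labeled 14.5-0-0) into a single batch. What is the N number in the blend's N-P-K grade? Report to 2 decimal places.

37.30% N

Total mass = 55 + 21 = 76 kg.
N mass = 46%×55 + 14.5%×21 = 28.345 kg.
% N = 28.345 / 76 = 37.2961%.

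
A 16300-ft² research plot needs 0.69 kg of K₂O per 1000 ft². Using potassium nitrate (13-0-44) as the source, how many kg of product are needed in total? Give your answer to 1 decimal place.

Product per 1000 ft² = 0.69 / 44% = 1.56818 kg.
Total product = 1.56818 × 16300 / 1000 = 25.5614 kg.

25.6 kg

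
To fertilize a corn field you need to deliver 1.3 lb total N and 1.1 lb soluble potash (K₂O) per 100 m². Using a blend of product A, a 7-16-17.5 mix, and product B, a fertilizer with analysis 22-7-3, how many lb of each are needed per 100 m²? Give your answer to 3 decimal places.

5.577 lb product A, 4.135 lb product B

With a, b = lb per 100 m² of product A and product B:
N: 0.07·a + 0.22·b = 1.3
K₂O: 0.175·a + 0.03·b = 1.1
Solving simultaneously: a = 5.57692, b = 4.13462.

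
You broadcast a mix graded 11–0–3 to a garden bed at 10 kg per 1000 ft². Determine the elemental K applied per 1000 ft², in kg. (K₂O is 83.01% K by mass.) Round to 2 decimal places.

K₂O per 1000 ft² = 10 × 3% = 0.3 kg.
Elemental K = 0.3 × 0.8301 = 0.24903 kg per 1000 ft².

0.25 kg K per thousand sq ft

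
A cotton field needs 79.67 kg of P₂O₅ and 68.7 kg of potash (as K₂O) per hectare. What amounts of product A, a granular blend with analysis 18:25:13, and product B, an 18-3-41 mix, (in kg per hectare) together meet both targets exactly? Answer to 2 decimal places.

Let a = kg of product A, b = kg of product B (per hectare).
P₂O₅: 0.25·a + 0.03·b = 79.67
K₂O: 0.13·a + 0.41·b = 68.7
Solving simultaneously: a = 310.382, b = 69.1471.

310.38 kg product A, 69.15 kg product B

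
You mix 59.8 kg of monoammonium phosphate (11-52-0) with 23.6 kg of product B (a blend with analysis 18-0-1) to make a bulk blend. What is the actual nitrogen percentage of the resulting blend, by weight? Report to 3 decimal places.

12.981% N

Total mass = 59.8 + 23.6 = 83.4 kg.
N mass = 11%×59.8 + 18%×23.6 = 10.826 kg.
% N = 10.826 / 83.4 = 12.9808%.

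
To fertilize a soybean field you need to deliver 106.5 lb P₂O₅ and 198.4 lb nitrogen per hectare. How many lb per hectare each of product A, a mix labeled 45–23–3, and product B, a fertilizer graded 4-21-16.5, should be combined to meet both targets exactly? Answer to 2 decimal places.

With a, b = lb per hectare of product A and product B:
P₂O₅: 0.23·a + 0.21·b = 106.5
N: 0.45·a + 0.04·b = 198.4
Eliminate b: (row1) − 0.21/0.04·(row2) → -2.1325·a = -935.1, so a = 438.499.
Then b = (198.4 − 0.45·438.499) / 0.04 = 26.8816.

438.50 lb product A, 26.88 lb product B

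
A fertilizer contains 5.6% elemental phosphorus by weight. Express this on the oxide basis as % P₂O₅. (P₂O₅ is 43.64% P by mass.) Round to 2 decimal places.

%P₂O₅ = 5.6 / 0.4364 = 12.8323%.

12.83% P₂O₅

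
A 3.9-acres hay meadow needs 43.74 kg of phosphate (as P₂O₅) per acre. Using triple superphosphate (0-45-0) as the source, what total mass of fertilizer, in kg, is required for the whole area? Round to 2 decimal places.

Product per acre = 43.74 / 45% = 97.2 kg.
Total product = 97.2 × 3.9 = 379.08 kg.

379.08 kg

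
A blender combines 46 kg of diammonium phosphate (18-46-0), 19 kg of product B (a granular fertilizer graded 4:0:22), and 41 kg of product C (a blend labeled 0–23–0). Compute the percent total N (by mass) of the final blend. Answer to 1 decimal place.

8.5% N

Total mass = 46 + 19 + 41 = 106 kg.
N mass = 18%×46 + 4%×19 + 0%×41 = 9.04 kg.
% N = 9.04 / 106 = 8.5283%.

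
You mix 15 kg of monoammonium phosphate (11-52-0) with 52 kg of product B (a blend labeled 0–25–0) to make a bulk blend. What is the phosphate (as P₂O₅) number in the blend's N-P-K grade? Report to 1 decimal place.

31.0% P₂O₅

Total mass = 15 + 52 = 67 kg.
P₂O₅ mass = 52%×15 + 25%×52 = 20.8 kg.
% P₂O₅ = 20.8 / 67 = 31.0448%.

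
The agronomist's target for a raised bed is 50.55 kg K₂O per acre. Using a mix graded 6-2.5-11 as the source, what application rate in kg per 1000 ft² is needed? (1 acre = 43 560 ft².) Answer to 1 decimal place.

Product per acre = 50.55 / 11% = 459.545 kg.
Convert to per 1000 ft²: 459.545 × 0.0229568 = 10.5497 kg.

10.5 kg of product per thousand sq ft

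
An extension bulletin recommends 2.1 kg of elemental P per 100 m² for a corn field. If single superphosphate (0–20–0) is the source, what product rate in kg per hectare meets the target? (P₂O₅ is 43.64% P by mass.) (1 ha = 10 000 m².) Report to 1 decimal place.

2406.0 kg of product per hectare

As P₂O₅: 2.1 / 0.4364 = 4.8121 kg per 100 m².
Product per 100 m² = 4.8121 / 20% = 24.0605 kg.
Convert to per hectare: 24.0605 × 100 = 2406.049 kg.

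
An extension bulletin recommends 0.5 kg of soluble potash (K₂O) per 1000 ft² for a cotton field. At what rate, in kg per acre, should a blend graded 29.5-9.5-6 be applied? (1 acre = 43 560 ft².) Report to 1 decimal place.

Product per 1000 ft² = 0.5 / 6% = 8.33333 kg.
Convert to per acre: 8.33333 × 43.56 = 363 kg.

363.0 kg of product per acre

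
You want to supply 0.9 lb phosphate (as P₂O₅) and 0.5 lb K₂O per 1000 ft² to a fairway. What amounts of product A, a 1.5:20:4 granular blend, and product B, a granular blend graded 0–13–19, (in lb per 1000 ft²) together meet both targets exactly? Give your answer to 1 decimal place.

3.2 lb product A, 2.0 lb product B

Let a = lb of product A, b = lb of product B (per 1000 ft²).
P₂O₅: 0.2·a + 0.13·b = 0.9
K₂O: 0.04·a + 0.19·b = 0.5
From row1: a = (0.9 − 0.13·b) / 0.2.
Into row2: 0.04·(0.9 − 0.13·b)/0.2 + 0.19·b = 0.5 → b = 1.95122, a = 3.23171.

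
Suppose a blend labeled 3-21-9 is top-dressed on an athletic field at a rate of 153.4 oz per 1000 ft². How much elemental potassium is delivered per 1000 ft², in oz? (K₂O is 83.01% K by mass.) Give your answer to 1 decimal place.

K₂O per 1000 ft² = 153.4 × 9% = 13.806 oz.
Elemental K = 13.806 × 0.8301 = 11.4604 oz per 1000 ft².

11.5 oz K per thousand sq ft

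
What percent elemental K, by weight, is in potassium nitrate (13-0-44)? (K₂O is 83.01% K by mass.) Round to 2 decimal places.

%K = 44 × 0.8301 = 36.5244%.

36.52% K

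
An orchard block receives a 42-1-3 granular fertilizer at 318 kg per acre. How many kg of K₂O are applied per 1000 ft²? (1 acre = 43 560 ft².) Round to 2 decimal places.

0.22 kg K₂O per thousand sq ft

K₂O per acre = 318 × 3% = 9.54 kg.
Convert to per 1000 ft²: 9.54 × 0.0229568 = 0.219008 kg.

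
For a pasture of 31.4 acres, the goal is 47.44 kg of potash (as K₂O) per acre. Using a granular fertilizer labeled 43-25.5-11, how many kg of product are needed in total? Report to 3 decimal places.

13541.964 kg

Product per acre = 47.44 / 11% = 431.273 kg.
Total product = 431.273 × 31.4 = 13541.9636 kg.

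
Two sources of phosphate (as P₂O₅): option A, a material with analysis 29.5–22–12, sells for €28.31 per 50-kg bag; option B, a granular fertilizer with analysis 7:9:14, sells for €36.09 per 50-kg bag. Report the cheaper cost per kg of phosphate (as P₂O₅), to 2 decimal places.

€2.57 per kg P₂O₅ (option A)

option A: P₂O₅ per bag = 50 × 22% = 11 kg; cost = 28.31 / 11 = €2.5736/kg P₂O₅.
option B: P₂O₅ per bag = 50 × 9% = 4.5 kg; cost = 36.09 / 4.5 = €8.0200/kg P₂O₅.
option A is cheaper.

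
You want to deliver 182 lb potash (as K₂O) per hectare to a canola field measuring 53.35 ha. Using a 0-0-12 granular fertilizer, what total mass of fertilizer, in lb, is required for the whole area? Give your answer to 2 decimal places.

Product per hectare = 182 / 12% = 1516.67 lb.
Total product = 1516.67 × 53.35 = 80914.167 lb.

80914.17 lb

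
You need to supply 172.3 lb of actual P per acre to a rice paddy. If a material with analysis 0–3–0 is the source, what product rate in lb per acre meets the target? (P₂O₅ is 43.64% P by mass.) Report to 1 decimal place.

13160.7 lb of product per acre

As P₂O₅: 172.3 / 0.4364 = 394.821 lb per acre.
Product per acre = 394.821 / 3% = 13160.71 lb.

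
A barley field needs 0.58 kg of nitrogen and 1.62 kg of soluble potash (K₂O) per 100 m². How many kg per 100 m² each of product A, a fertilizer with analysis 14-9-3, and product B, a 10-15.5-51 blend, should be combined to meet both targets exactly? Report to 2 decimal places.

With a, b = kg per 100 m² of product A and product B:
N: 0.14·a + 0.1·b = 0.58
K₂O: 0.03·a + 0.51·b = 1.62
Eliminate b: (row1) − 0.1/0.51·(row2) → 0.134118·a = 0.262353, so a = 1.95614.
Then b = (1.62 − 0.03·1.95614) / 0.51 = 3.0614.

1.96 kg product A, 3.06 kg product B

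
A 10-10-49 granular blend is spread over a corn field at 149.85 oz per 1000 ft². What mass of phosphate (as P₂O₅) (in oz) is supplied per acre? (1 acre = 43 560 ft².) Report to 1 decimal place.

P₂O₅ per 1000 ft² = 149.85 × 10% = 14.985 oz.
Convert to per acre: 14.985 × 43.56 = 652.747 oz.

652.7 oz P₂O₅ per acre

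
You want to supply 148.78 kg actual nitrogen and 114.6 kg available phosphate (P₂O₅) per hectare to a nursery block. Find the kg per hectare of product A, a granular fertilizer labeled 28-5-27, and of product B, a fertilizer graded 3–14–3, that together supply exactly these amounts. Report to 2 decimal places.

461.31 kg product A, 653.82 kg product B

With a, b = kg per hectare of product A and product B:
N: 0.28·a + 0.03·b = 148.78
P₂O₅: 0.05·a + 0.14·b = 114.6
Solving simultaneously: a = 461.305, b = 653.8196.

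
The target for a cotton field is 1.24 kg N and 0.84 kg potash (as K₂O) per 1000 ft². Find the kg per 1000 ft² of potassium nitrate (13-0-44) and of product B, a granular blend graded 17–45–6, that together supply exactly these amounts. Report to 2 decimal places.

Per-1000 ft² balance (a = potassium nitrate, b = product B):
N: 0.13·a + 0.17·b = 1.24
K₂O: 0.44·a + 0.06·b = 0.84
Eliminate b: (row1) − 0.17/0.06·(row2) → -1.11667·a = -1.14, so a = 1.0209.
Then b = (0.84 − 0.44·1.0209) / 0.06 = 6.51343.

1.02 kg potassium nitrate, 6.51 kg product B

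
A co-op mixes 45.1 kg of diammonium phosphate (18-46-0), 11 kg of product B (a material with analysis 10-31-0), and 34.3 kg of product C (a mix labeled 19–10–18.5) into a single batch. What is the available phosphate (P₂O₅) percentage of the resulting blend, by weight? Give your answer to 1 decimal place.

Total mass = 45.1 + 11 + 34.3 = 90.4 kg.
P₂O₅ mass = 46%×45.1 + 31%×11 + 10%×34.3 = 27.586 kg.
% P₂O₅ = 27.586 / 90.4 = 30.5155%.

30.5% P₂O₅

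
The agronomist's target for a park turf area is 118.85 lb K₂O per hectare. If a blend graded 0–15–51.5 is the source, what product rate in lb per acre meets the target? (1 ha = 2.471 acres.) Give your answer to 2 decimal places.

Product per hectare = 118.85 / 51.5% = 230.777 lb.
Convert to per acre: 230.777 × 0.404694 = 93.3941 lb.

93.39 lb of product per acre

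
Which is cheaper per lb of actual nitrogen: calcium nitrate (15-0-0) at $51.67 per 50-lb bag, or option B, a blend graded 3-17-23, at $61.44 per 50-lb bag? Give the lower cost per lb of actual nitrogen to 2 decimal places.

calcium nitrate: N per bag = 50 × 15% = 7.5 lb; cost = 51.67 / 7.5 = $6.8893/lb N.
option B: N per bag = 50 × 3% = 1.5 lb; cost = 61.44 / 1.5 = $40.9600/lb N.
calcium nitrate is cheaper.

$6.89 per lb N (calcium nitrate)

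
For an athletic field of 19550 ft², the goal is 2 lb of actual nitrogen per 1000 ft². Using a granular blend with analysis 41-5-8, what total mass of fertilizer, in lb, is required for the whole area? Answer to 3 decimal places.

95.366 lb

Product per 1000 ft² = 2 / 41% = 4.87805 lb.
Total product = 4.87805 × 19550 / 1000 = 95.3659 lb.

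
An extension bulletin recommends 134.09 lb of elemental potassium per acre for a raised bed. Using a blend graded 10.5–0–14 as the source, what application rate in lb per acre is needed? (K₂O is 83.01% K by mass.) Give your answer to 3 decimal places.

1153.820 lb of product per acre

As K₂O: 134.09 / 0.8301 = 161.535 lb per acre.
Product per acre = 161.535 / 14% = 1153.8197 lb.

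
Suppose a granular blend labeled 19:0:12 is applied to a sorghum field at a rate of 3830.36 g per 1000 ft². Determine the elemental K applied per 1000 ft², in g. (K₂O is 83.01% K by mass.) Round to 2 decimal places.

381.55 g K per thousand sq ft

K₂O per 1000 ft² = 3830.36 × 12% = 459.643 g.
Elemental K = 459.643 × 0.8301 = 381.5498 g per 1000 ft².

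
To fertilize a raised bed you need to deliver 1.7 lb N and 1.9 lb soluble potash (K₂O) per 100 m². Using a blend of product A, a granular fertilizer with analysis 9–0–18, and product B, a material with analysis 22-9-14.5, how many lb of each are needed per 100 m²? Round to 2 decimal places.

6.46 lb product A, 5.08 lb product B

Let a = lb of product A, b = lb of product B (per 100 m²).
N: 0.09·a + 0.22·b = 1.7
K₂O: 0.18·a + 0.145·b = 1.9
From row1: a = (1.7 − 0.22·b) / 0.09.
Into row2: 0.18·(1.7 − 0.22·b)/0.09 + 0.145·b = 1.9 → b = 5.08475, a = 6.45951.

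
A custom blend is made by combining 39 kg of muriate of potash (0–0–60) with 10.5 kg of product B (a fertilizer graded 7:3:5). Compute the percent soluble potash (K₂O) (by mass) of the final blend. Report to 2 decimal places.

Total mass = 39 + 10.5 = 49.5 kg.
K₂O mass = 60%×39 + 5%×10.5 = 23.925 kg.
% K₂O = 23.925 / 49.5 = 48.3333%.

48.33% K₂O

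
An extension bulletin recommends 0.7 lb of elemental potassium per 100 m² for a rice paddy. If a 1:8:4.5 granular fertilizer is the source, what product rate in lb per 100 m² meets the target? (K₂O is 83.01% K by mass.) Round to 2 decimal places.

18.74 lb of product per hundred sq m

As K₂O: 0.7 / 0.8301 = 0.843272 lb per 100 m².
Product per 100 m² = 0.843272 / 4.5% = 18.7394 lb.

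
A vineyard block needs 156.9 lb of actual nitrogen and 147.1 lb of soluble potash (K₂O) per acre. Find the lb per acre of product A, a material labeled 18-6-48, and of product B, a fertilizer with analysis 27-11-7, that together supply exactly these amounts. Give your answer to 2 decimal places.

Let a = lb of product A, b = lb of product B (per acre).
N: 0.18·a + 0.27·b = 156.9
K₂O: 0.48·a + 0.07·b = 147.1
Eliminate b: (row1) − 0.27/0.07·(row2) → -1.67143·a = -410.486, so a = 245.5897.
Then b = (147.1 − 0.48·245.5897) / 0.07 = 417.3846.

245.59 lb product A, 417.38 lb product B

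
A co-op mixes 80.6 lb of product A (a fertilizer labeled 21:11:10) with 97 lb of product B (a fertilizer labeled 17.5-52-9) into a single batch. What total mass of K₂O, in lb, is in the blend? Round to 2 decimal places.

16.79 lb K₂O

K₂O mass = 10%×80.6 + 9%×97 = 16.79 lb.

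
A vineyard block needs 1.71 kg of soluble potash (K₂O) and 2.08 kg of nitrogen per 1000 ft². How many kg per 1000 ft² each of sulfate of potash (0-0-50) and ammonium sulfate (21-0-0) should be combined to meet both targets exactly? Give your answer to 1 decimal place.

Per-1000 ft² balance (a = sulfate of potash, b = ammonium sulfate):
K₂O: 0.5·a + 0·b = 1.71
N: 0·a + 0.21·b = 2.08
Solving simultaneously: a = 3.42, b = 9.90476.

3.4 kg sulfate of potash, 9.9 kg ammonium sulfate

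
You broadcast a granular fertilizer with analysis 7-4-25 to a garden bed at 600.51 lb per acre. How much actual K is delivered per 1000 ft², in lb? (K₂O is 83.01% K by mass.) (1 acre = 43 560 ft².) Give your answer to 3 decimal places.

K₂O per acre = 600.51 × 25% = 150.127 lb.
Elemental K = 150.127 × 0.8301 = 124.621 lb per acre.
Convert to per 1000 ft²: 124.621 × 0.0229568 = 2.8609 lb.

2.861 lb K per thousand sq ft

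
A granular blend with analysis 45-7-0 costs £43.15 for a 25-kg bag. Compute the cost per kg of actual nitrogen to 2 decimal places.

N in bag = 25 × 45% = 11.25 kg.
Cost per kg N = £43.15 / 11.25 = £3.8356.

£3.84 per kg N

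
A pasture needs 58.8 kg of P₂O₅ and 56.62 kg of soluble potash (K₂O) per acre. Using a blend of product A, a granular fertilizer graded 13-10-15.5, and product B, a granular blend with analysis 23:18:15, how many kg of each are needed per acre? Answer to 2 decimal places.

106.33 kg product A, 267.60 kg product B

Let a = kg of product A, b = kg of product B (per acre).
P₂O₅: 0.1·a + 0.18·b = 58.8
K₂O: 0.155·a + 0.15·b = 56.62
Eliminate a: (row1) − 0.1/0.155·(row2) → 0.0832258·b = 22.271, so b = 267.597.
Back-substitute: a = (58.8 − 0.18·267.597) / 0.1 = 106.326.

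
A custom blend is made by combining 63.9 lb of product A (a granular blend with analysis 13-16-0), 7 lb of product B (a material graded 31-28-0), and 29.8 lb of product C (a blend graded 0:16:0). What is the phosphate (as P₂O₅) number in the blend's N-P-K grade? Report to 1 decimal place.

Total mass = 63.9 + 7 + 29.8 = 100.7 lb.
P₂O₅ mass = 16%×63.9 + 28%×7 + 16%×29.8 = 16.952 lb.
% P₂O₅ = 16.952 / 100.7 = 16.8342%.

16.8% P₂O₅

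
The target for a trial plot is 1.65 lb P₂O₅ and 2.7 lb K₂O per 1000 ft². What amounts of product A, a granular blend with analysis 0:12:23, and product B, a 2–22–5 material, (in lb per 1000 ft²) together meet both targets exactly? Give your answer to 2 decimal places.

With a, b = lb per 1000 ft² of product A and product B:
P₂O₅: 0.12·a + 0.22·b = 1.65
K₂O: 0.23·a + 0.05·b = 2.7
Eliminate b: (row1) − 0.22/0.05·(row2) → -0.892·a = -10.23, so a = 11.4686.
Then b = (2.7 − 0.23·11.4686) / 0.05 = 1.24439.

11.47 lb product A, 1.24 lb product B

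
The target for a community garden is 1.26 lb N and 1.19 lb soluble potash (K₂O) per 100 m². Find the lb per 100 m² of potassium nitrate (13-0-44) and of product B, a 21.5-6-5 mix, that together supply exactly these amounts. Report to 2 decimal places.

2.19 lb potassium nitrate, 4.54 lb product B

Let a = lb of potassium nitrate, b = lb of product B (per 100 m²).
N: 0.13·a + 0.215·b = 1.26
K₂O: 0.44·a + 0.05·b = 1.19
Eliminate a: (row1) − 0.13/0.44·(row2) → 0.200227·b = 0.908409, so b = 4.53689.
Back-substitute: a = (1.26 − 0.215·4.53689) / 0.13 = 2.18899.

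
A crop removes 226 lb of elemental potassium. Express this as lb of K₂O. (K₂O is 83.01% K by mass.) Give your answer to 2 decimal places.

K₂O = 226 / 0.8301 = 272.256 lb.

272.26 lb K₂O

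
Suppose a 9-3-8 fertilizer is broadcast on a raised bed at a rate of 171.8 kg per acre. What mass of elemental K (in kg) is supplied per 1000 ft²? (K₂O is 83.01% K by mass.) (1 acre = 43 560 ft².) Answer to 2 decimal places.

K₂O per acre = 171.8 × 8% = 13.744 kg.
Elemental K = 13.744 × 0.8301 = 11.4089 kg per acre.
Convert to per 1000 ft²: 11.4089 × 0.0229568 = 0.261912 kg.

0.26 kg K per thousand sq ft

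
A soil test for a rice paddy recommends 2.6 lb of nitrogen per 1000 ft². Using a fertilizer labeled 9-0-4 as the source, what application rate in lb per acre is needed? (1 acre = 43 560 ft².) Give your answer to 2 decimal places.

1258.40 lb of product per acre

Product per 1000 ft² = 2.6 / 9% = 28.8889 lb.
Convert to per acre: 28.8889 × 43.56 = 1258.4 lb.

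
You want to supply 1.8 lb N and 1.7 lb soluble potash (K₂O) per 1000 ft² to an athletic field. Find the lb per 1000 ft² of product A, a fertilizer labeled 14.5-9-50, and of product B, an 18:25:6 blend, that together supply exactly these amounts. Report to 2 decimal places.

2.44 lb product A, 8.04 lb product B

Let a = lb of product A, b = lb of product B (per 1000 ft²).
N: 0.145·a + 0.18·b = 1.8
K₂O: 0.5·a + 0.06·b = 1.7
Eliminate b: (row1) − 0.18/0.06·(row2) → -1.355·a = -3.3, so a = 2.43542.
Then b = (1.7 − 0.5·2.43542) / 0.06 = 8.03813.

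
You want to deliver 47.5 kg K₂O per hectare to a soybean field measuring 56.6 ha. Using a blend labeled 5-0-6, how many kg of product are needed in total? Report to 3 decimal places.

44808.333 kg

Product per hectare = 47.5 / 6% = 791.667 kg.
Total product = 791.667 × 56.6 = 44808.3333 kg.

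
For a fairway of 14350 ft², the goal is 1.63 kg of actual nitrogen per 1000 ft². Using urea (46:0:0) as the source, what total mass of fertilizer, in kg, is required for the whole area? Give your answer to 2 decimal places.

Product per 1000 ft² = 1.63 / 46% = 3.54348 kg.
Total product = 3.54348 × 14350 / 1000 = 50.8489 kg.

50.85 kg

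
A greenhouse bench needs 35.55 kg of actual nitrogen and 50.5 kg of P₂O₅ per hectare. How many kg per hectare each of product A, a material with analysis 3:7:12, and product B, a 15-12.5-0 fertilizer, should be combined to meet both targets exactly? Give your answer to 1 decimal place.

463.9 kg product A, 144.2 kg product B

With a, b = kg per hectare of product A and product B:
N: 0.03·a + 0.15·b = 35.55
P₂O₅: 0.07·a + 0.125·b = 50.5
Solving simultaneously: a = 463.889, b = 144.222.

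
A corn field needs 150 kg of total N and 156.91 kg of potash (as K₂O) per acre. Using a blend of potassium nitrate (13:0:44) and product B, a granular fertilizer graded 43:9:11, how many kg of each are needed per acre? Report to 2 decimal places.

291.43 kg potassium nitrate, 260.73 kg product B

With a, b = kg per acre of potassium nitrate and product B:
N: 0.13·a + 0.43·b = 150
K₂O: 0.44·a + 0.11·b = 156.91
Eliminate b: (row1) − 0.43/0.11·(row2) → -1.59·a = -463.375, so a = 291.431.
Then b = (156.91 − 0.44·291.431) / 0.11 = 260.7301.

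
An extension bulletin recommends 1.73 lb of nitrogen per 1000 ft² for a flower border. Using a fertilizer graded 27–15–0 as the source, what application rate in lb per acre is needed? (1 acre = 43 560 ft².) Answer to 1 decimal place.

279.1 lb of product per acre

Product per 1000 ft² = 1.73 / 27% = 6.40741 lb.
Convert to per acre: 6.40741 × 43.56 = 279.107 lb.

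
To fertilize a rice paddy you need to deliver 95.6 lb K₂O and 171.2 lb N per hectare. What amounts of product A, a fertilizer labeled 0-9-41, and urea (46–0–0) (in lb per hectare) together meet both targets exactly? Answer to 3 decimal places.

233.171 lb product A, 372.174 lb urea

With a, b = lb per hectare of product A and urea:
K₂O: 0.41·a + 0·b = 95.6
N: 0·a + 0.46·b = 171.2
Solving simultaneously: a = 233.1707, b = 372.1739.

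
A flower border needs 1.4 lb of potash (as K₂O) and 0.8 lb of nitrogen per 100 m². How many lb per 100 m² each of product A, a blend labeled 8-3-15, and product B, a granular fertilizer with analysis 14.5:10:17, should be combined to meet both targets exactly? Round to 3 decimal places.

8.221 lb product A, 0.982 lb product B

Per-100 m² balance (a = product A, b = product B):
K₂O: 0.15·a + 0.17·b = 1.4
N: 0.08·a + 0.145·b = 0.8
Eliminate b: (row1) − 0.17/0.145·(row2) → 0.0562069·a = 0.462069, so a = 8.22086.
Then b = (0.8 − 0.08·8.22086) / 0.145 = 0.981595.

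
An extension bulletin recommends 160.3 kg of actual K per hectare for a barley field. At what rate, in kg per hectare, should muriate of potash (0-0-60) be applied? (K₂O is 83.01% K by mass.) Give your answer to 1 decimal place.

As K₂O: 160.3 / 0.8301 = 193.109 kg per hectare.
Product per hectare = 193.109 / 60% = 321.849 kg.

321.8 kg of product per hectare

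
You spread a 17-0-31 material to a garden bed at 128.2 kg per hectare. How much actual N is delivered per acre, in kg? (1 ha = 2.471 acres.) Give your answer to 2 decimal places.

nitrogen per hectare = 128.2 × 17% = 21.794 kg.
Convert to per acre: 21.794 × 0.404694 = 8.81991 kg.

8.82 kg N per acre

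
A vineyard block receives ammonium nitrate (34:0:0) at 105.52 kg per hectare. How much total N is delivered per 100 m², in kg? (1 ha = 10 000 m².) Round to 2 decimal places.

0.36 kg N per hundred sq m

nitrogen per hectare = 105.52 × 34% = 35.8768 kg.
Convert to per 100 m²: 35.8768 × 0.01 = 0.358768 kg.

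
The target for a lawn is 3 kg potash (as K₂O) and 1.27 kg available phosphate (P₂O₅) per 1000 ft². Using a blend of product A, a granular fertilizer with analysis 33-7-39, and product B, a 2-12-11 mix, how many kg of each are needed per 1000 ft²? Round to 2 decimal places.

5.63 kg product A, 7.30 kg product B

Per-1000 ft² balance (a = product A, b = product B):
K₂O: 0.39·a + 0.11·b = 3
P₂O₅: 0.07·a + 0.12·b = 1.27
Eliminate b: (row1) − 0.11/0.12·(row2) → 0.325833·a = 1.83583, so a = 5.63427.
Then b = (1.27 − 0.07·5.63427) / 0.12 = 7.29668.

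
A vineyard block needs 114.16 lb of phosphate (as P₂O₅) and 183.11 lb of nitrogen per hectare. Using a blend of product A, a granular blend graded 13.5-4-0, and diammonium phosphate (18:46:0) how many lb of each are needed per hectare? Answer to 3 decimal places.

1159.960 lb product A, 147.308 lb diammonium phosphate

Per-hectare balance (a = product A, b = diammonium phosphate):
P₂O₅: 0.04·a + 0.46·b = 114.16
N: 0.135·a + 0.18·b = 183.11
Eliminate b: (row1) − 0.46/0.18·(row2) → -0.305·a = -353.788, so a = 1159.9599.
Then b = (183.11 − 0.135·1159.9599) / 0.18 = 147.3078.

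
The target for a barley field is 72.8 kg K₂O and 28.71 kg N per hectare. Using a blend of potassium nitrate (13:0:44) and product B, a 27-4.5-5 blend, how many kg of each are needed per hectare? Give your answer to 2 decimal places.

162.25 kg potassium nitrate, 28.21 kg product B

Per-hectare balance (a = potassium nitrate, b = product B):
K₂O: 0.44·a + 0.05·b = 72.8
N: 0.13·a + 0.27·b = 28.71
From row1: a = (72.8 − 0.05·b) / 0.44.
Into row2: 0.13·(72.8 − 0.05·b)/0.44 + 0.27·b = 28.71 → b = 28.2137, a = 162.248.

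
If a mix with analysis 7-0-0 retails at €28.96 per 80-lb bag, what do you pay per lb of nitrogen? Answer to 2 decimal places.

N in bag = 80 × 7% = 5.6 lb.
Cost per lb N = €28.96 / 5.6 = €5.1714.

€5.17 per lb N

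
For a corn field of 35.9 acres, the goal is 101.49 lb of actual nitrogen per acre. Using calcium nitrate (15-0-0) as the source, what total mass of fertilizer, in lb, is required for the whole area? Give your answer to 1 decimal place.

Product per acre = 101.49 / 15% = 676.6 lb.
Total product = 676.6 × 35.9 = 24289.94 lb.

24289.9 lb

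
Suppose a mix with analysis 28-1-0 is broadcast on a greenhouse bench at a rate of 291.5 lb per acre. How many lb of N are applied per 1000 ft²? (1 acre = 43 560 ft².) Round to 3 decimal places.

nitrogen per acre = 291.5 × 28% = 81.62 lb.
Convert to per 1000 ft²: 81.62 × 0.0229568 = 1.87374 lb.

1.874 lb N per thousand sq ft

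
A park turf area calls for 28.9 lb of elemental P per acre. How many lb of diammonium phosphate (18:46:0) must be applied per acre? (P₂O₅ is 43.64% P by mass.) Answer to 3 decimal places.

143.964 lb of product per acre

As P₂O₅: 28.9 / 0.4364 = 66.2236 lb per acre.
Product per acre = 66.2236 / 46% = 143.96445 lb.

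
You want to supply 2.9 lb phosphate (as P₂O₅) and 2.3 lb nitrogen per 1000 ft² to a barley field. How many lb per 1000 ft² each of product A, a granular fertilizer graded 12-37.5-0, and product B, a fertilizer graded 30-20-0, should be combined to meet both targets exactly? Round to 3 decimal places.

4.633 lb product A, 5.814 lb product B

With a, b = lb per 1000 ft² of product A and product B:
P₂O₅: 0.375·a + 0.2·b = 2.9
N: 0.12·a + 0.3·b = 2.3
Eliminate a: (row1) − 0.375/0.12·(row2) → -0.7375·b = -4.2875, so b = 5.81356.
Back-substitute: a = (2.9 − 0.2·5.81356) / 0.375 = 4.63277.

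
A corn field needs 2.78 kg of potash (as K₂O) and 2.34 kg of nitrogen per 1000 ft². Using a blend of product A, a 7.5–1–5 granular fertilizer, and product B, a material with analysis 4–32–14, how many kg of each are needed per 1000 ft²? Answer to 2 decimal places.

25.46 kg product A, 10.76 kg product B

Per-1000 ft² balance (a = product A, b = product B):
K₂O: 0.05·a + 0.14·b = 2.78
N: 0.075·a + 0.04·b = 2.34
From row1: a = (2.78 − 0.14·b) / 0.05.
Into row2: 0.075·(2.78 − 0.14·b)/0.05 + 0.04·b = 2.34 → b = 10.7647, a = 25.4588.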